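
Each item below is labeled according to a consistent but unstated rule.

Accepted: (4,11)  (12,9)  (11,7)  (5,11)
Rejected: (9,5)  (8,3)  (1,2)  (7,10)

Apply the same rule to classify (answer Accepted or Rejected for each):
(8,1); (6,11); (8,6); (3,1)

The pattern is that an item is 'Accepted' exactly when: max ≥ 11.
Rejected: (8,1), since max 8. Accepted: (6,11), since max 11. Rejected: (8,6), since max 8. Rejected: (3,1), since max 3.

Rejected, Accepted, Rejected, Rejected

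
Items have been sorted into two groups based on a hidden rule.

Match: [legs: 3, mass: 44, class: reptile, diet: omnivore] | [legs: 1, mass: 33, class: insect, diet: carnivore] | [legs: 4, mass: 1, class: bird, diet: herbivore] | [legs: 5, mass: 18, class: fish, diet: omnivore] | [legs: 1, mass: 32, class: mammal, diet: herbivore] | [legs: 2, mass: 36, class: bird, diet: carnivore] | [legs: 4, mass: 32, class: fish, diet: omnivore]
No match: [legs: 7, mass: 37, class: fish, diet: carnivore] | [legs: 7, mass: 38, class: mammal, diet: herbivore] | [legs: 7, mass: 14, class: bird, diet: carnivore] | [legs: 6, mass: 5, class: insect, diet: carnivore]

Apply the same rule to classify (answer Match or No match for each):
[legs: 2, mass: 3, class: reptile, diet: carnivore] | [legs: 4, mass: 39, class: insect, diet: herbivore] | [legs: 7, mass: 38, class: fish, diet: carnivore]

Match, Match, No match

The common property of the 'Match' items is: legs ≤ 5. No 'No match' item has it.
[legs: 2, mass: 3, class: reptile, diet: carnivore]: Match (legs = 2). [legs: 4, mass: 39, class: insect, diet: herbivore]: Match (legs = 4). [legs: 7, mass: 38, class: fish, diet: carnivore]: No match (legs = 7).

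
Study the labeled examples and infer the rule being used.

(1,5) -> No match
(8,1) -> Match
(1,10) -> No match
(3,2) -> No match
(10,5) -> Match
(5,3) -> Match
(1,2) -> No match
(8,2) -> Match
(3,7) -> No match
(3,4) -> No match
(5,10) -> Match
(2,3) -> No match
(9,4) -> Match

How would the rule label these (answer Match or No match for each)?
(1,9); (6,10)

'Match' ⟺ first ≥ 4.

No match, Match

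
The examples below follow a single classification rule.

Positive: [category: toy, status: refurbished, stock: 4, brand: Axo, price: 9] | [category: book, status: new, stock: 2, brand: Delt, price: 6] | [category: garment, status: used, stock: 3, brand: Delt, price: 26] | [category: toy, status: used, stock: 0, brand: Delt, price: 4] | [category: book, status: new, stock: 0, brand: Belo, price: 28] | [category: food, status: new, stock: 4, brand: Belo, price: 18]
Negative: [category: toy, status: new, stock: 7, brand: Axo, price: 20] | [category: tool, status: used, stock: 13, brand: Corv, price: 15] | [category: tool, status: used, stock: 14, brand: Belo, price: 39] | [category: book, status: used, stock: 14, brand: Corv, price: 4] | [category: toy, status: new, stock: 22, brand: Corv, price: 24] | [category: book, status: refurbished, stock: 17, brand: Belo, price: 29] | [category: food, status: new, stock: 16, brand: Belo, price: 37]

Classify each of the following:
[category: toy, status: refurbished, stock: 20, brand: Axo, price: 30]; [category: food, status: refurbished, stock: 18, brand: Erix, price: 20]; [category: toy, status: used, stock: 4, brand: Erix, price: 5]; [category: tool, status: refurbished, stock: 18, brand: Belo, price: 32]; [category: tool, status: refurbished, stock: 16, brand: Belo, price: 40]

A rule that fits every label: stock ≤ 4 — true of each 'Positive' example, false of each 'Negative' one.
[category: toy, status: refurbished, stock: 20, brand: Axo, price: 30] → stock = 20 → Negative. [category: food, status: refurbished, stock: 18, brand: Erix, price: 20] → stock = 18 → Negative. [category: toy, status: used, stock: 4, brand: Erix, price: 5] → stock = 4 → Positive. [category: tool, status: refurbished, stock: 18, brand: Belo, price: 32] → stock = 18 → Negative. [category: tool, status: refurbished, stock: 16, brand: Belo, price: 40] → stock = 16 → Negative.

Negative, Negative, Positive, Negative, Negative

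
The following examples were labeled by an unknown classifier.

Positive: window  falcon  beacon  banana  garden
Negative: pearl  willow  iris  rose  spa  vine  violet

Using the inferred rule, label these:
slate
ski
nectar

One predicate separates the groups cleanly: length 6 AND contains 'n'.
slate: Negative (length 5, no 'n'). ski: Negative (length 3, no 'n'). nectar: Positive (length 6, has 'n').

Negative, Negative, Positive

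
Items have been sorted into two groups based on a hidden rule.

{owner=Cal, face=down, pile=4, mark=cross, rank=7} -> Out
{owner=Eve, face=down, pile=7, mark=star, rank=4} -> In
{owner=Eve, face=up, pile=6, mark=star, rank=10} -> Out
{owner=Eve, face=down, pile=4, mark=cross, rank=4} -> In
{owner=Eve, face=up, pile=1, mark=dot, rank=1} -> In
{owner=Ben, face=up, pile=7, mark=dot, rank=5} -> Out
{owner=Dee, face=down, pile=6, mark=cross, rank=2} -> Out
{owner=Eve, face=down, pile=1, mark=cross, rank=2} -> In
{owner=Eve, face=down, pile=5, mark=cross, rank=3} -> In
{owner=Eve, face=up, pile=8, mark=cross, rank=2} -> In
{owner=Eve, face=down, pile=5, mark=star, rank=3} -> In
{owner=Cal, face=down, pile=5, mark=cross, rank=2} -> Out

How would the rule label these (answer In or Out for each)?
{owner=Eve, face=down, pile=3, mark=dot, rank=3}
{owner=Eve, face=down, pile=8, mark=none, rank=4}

The common property of the 'In' items is: owner is Eve AND rank ≤ 4. No 'Out' item has it.
{owner=Eve, face=down, pile=3, mark=dot, rank=3}: In (owner is Eve, rank = 3). {owner=Eve, face=down, pile=8, mark=none, rank=4}: In (owner is Eve, rank = 4).

In, In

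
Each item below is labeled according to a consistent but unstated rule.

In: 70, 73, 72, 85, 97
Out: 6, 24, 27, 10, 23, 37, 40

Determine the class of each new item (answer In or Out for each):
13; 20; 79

The classifier is using: at least 70.
13: 13 < 70, does not fit → Out. 20: 20 < 70, does not fit → Out. 79: 79 ≥ 70, meets the rule → In.

Out, Out, In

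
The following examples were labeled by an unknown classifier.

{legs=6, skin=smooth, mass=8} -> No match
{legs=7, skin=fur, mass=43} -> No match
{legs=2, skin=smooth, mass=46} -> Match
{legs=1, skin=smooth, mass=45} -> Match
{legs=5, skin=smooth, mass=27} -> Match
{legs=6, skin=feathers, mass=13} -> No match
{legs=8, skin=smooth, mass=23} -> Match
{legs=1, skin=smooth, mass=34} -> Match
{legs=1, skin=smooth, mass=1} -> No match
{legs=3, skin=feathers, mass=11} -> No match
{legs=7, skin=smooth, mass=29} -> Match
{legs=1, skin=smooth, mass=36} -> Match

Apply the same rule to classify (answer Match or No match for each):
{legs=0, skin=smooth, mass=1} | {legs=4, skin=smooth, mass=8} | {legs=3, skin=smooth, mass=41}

No match, No match, Match

The distinguishing property — skin is smooth AND mass ≥ 11 — holds for all the 'Match' cases and none of the 'No match' cases.
{legs=0, skin=smooth, mass=1}: skin is smooth, mass = 1, does not fit → No match. {legs=4, skin=smooth, mass=8}: skin is smooth, mass = 8, does not fit → No match. {legs=3, skin=smooth, mass=41}: skin is smooth, mass = 41, fits → Match.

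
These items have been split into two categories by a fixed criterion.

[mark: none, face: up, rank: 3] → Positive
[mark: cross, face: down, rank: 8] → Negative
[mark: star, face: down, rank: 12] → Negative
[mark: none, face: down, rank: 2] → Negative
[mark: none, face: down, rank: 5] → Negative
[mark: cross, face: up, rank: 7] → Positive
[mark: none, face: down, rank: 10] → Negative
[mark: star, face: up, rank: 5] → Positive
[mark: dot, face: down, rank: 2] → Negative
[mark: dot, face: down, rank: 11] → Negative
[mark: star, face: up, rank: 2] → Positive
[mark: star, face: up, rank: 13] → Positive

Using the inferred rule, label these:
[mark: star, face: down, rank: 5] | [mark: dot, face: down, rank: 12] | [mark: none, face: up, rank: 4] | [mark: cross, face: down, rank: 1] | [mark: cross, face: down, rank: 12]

All 'Positive' examples share one property — face is up — and every 'Negative' example lacks it.
[mark: star, face: down, rank: 5] — face is down, hence Negative. [mark: dot, face: down, rank: 12] — face is down, hence Negative. [mark: none, face: up, rank: 4] — face is up, hence Positive. [mark: cross, face: down, rank: 1] — face is down, hence Negative. [mark: cross, face: down, rank: 12] — face is down, hence Negative.

Negative, Negative, Positive, Negative, Negative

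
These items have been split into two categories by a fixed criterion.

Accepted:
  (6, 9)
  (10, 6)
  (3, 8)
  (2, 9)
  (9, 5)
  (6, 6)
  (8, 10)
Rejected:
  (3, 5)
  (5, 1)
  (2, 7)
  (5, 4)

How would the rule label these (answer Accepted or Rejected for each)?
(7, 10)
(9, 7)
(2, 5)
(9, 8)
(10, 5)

The common property of the 'Accepted' items is: sum ≥ 11. No 'Rejected' item has it.
(7, 10): Accepted (7+10 = 17).
(9, 7): Accepted (9+7 = 16).
(2, 5): Rejected (2+5 = 7).
(9, 8): Accepted (9+8 = 17).
(10, 5): Accepted (10+5 = 15).

Accepted, Accepted, Rejected, Accepted, Accepted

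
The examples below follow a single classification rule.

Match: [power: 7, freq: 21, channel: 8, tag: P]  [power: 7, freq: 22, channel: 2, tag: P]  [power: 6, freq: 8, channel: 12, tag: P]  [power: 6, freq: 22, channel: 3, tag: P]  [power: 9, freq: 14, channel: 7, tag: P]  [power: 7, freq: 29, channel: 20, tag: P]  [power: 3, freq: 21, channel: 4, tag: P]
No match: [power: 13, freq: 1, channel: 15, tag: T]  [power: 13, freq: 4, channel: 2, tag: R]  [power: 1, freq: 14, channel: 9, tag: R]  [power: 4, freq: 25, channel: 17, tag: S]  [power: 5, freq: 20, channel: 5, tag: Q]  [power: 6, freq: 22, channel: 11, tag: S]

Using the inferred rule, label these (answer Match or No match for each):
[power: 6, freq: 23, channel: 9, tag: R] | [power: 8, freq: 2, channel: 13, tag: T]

No match, No match

Looking at the examples, the only property every 'Match' case has and every 'No match' case lacks is: tag is P.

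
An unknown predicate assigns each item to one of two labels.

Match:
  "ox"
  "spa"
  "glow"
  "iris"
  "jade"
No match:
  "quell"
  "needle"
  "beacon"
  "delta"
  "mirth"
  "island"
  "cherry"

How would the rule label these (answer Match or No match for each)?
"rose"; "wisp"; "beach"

A rule that fits every label: length ≤ 4 — true of each 'Match' example, false of each 'No match' one.
"rose": length 4, meets the rule → Match.
"wisp": length 4, meets the rule → Match.
"beach": length 5, fails this test → No match.

Match, Match, No match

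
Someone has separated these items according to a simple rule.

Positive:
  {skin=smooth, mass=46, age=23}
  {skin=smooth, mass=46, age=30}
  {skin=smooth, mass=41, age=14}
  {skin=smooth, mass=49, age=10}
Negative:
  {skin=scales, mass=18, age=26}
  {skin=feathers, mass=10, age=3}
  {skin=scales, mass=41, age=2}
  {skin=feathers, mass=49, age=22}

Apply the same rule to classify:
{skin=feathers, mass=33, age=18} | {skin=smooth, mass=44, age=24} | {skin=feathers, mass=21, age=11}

Looking at the examples, the only property every 'Positive' case has and every 'Negative' case lacks is: skin is smooth.
{skin=feathers, mass=33, age=18}: skin is feathers, doesn't match → Negative.
{skin=smooth, mass=44, age=24}: skin is smooth, matches → Positive.
{skin=feathers, mass=21, age=11}: skin is feathers, doesn't match → Negative.

Negative, Positive, Negative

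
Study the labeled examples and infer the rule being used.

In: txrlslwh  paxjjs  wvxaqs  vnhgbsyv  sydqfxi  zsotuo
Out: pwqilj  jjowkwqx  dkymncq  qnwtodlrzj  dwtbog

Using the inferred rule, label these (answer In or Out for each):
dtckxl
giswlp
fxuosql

Out, In, In

The rule appears to be: contains 's'.
dtckxl → no 's' → Out.
giswlp → has 's' → In.
fxuosql → has 's' → In.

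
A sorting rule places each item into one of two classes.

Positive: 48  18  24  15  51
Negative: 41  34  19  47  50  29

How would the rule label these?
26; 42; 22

Negative, Positive, Negative

'Positive' ⟺ multiple of 3.
Negative: 26, since 26 = 3·8 + 2. Positive: 42, since 42 = 3·14. Negative: 22, since 22 = 3·7 + 1.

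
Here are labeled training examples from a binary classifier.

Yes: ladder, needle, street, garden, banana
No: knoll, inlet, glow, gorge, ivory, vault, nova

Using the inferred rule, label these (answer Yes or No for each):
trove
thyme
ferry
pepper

No, No, No, Yes

All 'Yes' examples share one property — length 6 — and every 'No' example lacks it.
trove — length 5, hence No.
thyme — length 5, hence No.
ferry — length 5, hence No.
pepper — length 6, hence Yes.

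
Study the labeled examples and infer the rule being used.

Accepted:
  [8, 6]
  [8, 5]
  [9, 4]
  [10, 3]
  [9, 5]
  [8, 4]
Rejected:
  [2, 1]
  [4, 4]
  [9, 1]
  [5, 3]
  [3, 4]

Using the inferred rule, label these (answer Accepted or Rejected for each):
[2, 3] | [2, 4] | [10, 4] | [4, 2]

Rejected, Rejected, Accepted, Rejected

The pattern is that an item is 'Accepted' exactly when: sum ≥ 12.
[2, 3]: 2+3 = 5, doesn't qualify → Rejected. [2, 4]: 2+4 = 6, doesn't qualify → Rejected. [10, 4]: 10+4 = 14, checks out → Accepted. [4, 2]: 4+2 = 6, doesn't qualify → Rejected.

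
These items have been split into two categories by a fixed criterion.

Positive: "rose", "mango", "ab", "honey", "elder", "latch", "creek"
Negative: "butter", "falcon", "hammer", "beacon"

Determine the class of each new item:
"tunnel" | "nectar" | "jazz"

Rule: length ≤ 5. This holds for each 'Positive' example and fails for each 'Negative' one.
"tunnel" — length 6, hence Negative.
"nectar" — length 6, hence Negative.
"jazz" — length 4, hence Positive.

Negative, Negative, Positive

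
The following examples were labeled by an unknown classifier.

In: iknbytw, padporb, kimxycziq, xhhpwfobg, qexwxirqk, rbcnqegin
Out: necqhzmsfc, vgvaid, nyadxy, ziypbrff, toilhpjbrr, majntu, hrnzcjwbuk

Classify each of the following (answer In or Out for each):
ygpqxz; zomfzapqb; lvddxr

Out, In, Out

Every 'In' example satisfies: odd length. None of the 'Out' examples do.
ygpqxz: Out (length 6). zomfzapqb: In (length 9). lvddxr: Out (length 6).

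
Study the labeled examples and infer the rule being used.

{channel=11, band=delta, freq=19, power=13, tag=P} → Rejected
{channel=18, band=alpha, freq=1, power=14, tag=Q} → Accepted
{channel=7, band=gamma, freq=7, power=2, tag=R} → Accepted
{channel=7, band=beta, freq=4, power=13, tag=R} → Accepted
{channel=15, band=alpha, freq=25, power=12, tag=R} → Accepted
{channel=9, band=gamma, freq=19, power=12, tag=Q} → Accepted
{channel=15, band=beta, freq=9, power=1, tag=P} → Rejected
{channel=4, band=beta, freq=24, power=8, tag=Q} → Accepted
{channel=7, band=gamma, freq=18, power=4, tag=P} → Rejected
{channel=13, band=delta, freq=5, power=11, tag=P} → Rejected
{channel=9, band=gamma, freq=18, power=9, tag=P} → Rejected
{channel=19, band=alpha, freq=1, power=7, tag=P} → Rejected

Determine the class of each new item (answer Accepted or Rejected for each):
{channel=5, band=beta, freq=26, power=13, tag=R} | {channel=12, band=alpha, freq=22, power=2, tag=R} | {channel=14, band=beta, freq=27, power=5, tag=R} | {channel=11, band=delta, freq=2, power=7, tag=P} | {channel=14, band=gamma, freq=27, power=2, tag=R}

Accepted, Accepted, Accepted, Rejected, Accepted

The simplest hypothesis consistent with all the labels is: tag is not P.
{channel=5, band=beta, freq=26, power=13, tag=R}: tag is R, qualifies → Accepted.
{channel=12, band=alpha, freq=22, power=2, tag=R}: tag is R, qualifies → Accepted.
{channel=14, band=beta, freq=27, power=5, tag=R}: tag is R, qualifies → Accepted.
{channel=11, band=delta, freq=2, power=7, tag=P}: tag is P, doesn't match → Rejected.
{channel=14, band=gamma, freq=27, power=2, tag=R}: tag is R, qualifies → Accepted.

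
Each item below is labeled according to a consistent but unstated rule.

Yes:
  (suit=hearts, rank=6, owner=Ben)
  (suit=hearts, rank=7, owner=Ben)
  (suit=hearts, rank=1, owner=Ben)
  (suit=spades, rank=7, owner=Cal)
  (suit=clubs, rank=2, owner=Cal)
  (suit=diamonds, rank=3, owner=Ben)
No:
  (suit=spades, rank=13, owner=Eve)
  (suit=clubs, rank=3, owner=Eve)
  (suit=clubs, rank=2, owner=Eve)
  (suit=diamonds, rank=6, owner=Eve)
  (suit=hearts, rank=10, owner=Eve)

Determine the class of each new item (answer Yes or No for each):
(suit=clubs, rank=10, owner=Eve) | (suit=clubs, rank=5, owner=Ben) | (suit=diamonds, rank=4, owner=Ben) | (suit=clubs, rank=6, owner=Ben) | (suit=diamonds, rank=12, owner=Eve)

Every 'Yes' example satisfies: owner is not Eve. None of the 'No' examples do.

No, Yes, Yes, Yes, No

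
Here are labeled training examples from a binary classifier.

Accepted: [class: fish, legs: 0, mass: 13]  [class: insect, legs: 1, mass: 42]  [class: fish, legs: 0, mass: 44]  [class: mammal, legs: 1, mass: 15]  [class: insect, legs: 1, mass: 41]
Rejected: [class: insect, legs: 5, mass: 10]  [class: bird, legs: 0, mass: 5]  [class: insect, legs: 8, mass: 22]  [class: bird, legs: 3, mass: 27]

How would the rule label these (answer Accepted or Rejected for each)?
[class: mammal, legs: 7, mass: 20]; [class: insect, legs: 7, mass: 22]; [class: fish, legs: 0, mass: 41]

The simplest hypothesis consistent with all the labels is: mass ≥ 10 AND legs ≤ 1.
[class: mammal, legs: 7, mass: 20]: Rejected (mass = 20, legs = 7).
[class: insect, legs: 7, mass: 22]: Rejected (mass = 22, legs = 7).
[class: fish, legs: 0, mass: 41]: Accepted (mass = 41, legs = 0).

Rejected, Rejected, Accepted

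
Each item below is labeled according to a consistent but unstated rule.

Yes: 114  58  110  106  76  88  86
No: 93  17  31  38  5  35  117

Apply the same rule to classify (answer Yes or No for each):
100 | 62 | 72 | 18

Yes, Yes, Yes, No

A rule that fits every label: even AND at least 58 — true of each 'Yes' example, false of each 'No' one.
100: 100 is even, 100 ≥ 58 — matches, so Yes.
62: 62 is even, 62 ≥ 58 — matches, so Yes.
72: 72 is even, 72 ≥ 58 — matches, so Yes.
18: 18 is even, 18 < 58 — fails the rule, so No.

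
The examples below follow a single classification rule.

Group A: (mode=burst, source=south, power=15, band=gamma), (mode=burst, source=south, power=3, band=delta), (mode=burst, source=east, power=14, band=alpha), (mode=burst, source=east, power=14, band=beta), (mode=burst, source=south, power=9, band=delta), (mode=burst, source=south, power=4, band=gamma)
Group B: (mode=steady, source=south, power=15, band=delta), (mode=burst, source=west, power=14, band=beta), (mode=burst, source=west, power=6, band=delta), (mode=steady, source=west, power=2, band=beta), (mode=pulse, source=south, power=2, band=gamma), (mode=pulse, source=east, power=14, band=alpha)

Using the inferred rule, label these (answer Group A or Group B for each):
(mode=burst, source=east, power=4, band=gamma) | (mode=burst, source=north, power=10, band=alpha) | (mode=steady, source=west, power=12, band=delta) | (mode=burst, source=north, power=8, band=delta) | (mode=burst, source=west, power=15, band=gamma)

Group A, Group A, Group B, Group A, Group B

The simplest hypothesis consistent with all the labels is: source is not west AND mode is burst.
(mode=burst, source=east, power=4, band=gamma) — source is east, mode is burst, hence Group A. (mode=burst, source=north, power=10, band=alpha) — source is north, mode is burst, hence Group A. (mode=steady, source=west, power=12, band=delta) — source is west, mode is steady, hence Group B. (mode=burst, source=north, power=8, band=delta) — source is north, mode is burst, hence Group A. (mode=burst, source=west, power=15, band=gamma) — source is west, mode is burst, hence Group B.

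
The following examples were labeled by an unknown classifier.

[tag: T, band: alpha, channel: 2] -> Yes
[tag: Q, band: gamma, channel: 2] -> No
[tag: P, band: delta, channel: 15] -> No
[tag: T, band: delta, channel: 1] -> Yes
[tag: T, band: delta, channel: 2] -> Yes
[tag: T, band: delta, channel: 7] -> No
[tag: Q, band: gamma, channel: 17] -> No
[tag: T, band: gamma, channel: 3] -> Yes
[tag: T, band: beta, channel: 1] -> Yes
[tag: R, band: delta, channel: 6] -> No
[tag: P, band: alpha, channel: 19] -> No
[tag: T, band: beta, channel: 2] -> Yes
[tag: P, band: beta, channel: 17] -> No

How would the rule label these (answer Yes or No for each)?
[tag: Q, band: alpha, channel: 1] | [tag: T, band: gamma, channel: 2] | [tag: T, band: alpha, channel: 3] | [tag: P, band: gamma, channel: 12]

No, Yes, Yes, No

Rule: tag is T AND channel ≤ 3. This holds for each 'Yes' example and fails for each 'No' one.
[tag: Q, band: alpha, channel: 1]: tag is Q, channel = 1, does not pass → No.
[tag: T, band: gamma, channel: 2]: tag is T, channel = 2, fits → Yes.
[tag: T, band: alpha, channel: 3]: tag is T, channel = 3, fits → Yes.
[tag: P, band: gamma, channel: 12]: tag is P, channel = 12, does not pass → No.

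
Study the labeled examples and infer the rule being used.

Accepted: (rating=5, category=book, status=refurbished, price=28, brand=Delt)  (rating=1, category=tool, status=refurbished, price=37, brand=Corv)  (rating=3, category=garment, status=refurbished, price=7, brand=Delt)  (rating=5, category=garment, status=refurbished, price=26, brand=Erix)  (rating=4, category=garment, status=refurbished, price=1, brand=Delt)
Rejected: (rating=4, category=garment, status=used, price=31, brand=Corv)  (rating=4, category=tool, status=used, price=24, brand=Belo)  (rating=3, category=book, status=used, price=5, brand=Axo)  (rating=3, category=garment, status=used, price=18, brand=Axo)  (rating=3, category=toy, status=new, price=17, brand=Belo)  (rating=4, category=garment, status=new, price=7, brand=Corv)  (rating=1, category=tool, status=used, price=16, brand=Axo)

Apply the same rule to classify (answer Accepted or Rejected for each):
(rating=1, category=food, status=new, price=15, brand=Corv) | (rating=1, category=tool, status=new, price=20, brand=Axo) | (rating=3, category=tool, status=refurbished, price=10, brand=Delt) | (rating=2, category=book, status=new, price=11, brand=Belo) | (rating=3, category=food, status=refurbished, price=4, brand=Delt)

Rejected, Rejected, Accepted, Rejected, Accepted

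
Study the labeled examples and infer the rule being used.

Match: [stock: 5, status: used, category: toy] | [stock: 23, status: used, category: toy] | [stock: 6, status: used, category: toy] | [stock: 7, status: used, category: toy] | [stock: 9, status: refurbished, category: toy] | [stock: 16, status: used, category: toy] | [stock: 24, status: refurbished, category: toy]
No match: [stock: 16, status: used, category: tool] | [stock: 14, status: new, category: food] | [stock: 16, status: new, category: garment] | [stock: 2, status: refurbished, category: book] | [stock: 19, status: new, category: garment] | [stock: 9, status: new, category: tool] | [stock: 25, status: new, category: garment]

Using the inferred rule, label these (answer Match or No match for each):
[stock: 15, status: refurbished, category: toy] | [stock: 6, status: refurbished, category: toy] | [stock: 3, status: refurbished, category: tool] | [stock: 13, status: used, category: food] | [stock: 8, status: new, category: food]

Match, Match, No match, No match, No match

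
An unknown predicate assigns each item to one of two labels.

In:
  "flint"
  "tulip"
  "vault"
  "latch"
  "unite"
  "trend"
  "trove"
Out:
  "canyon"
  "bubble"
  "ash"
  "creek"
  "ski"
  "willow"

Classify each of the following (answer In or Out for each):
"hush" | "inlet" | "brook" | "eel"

A rule that fits every label: contains 't' — true of each 'In' example, false of each 'Out' one.
"hush" → no 't' → Out.
"inlet" → has 't' → In.
"brook" → no 't' → Out.
"eel" → no 't' → Out.

Out, In, Out, Out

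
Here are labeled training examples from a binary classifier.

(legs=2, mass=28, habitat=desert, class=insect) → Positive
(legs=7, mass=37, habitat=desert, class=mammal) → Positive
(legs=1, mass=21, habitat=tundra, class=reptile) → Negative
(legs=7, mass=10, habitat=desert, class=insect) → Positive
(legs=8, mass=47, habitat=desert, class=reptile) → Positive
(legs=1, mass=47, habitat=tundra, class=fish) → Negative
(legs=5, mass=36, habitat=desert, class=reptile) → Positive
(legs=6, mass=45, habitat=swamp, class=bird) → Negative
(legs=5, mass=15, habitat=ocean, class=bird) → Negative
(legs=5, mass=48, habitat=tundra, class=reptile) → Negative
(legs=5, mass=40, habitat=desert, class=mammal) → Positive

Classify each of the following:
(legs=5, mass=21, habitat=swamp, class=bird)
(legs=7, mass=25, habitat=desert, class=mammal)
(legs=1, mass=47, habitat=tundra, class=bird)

Checking candidate rules against both groups, what survives is: habitat is desert.
Negative: (legs=5, mass=21, habitat=swamp, class=bird), since habitat is swamp. Positive: (legs=7, mass=25, habitat=desert, class=mammal), since habitat is desert. Negative: (legs=1, mass=47, habitat=tundra, class=bird), since habitat is tundra.

Negative, Positive, Negative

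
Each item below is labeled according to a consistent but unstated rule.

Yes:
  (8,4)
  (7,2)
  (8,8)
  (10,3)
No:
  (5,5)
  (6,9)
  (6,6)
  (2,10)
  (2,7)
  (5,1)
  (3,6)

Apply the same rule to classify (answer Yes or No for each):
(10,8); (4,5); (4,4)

Yes, No, No

One predicate separates the groups cleanly: first ≥ 7.
(10,8) — first 10, hence Yes.
(4,5) — first 4, hence No.
(4,4) — first 4, hence No.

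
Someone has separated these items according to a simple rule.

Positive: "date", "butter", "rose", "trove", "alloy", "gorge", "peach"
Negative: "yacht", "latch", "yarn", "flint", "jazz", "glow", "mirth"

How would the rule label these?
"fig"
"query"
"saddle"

Negative, Positive, Positive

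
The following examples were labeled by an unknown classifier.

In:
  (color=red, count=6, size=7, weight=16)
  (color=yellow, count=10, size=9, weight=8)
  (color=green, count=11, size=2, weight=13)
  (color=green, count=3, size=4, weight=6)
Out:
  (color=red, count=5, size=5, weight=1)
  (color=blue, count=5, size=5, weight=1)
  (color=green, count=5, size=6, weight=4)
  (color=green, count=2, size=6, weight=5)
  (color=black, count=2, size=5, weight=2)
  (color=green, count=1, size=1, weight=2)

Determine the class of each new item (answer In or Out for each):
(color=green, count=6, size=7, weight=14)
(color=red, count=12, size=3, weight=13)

In, In

The rule appears to be: weight ≥ 6.
In: (color=green, count=6, size=7, weight=14), since weight = 14.
In: (color=red, count=12, size=3, weight=13), since weight = 13.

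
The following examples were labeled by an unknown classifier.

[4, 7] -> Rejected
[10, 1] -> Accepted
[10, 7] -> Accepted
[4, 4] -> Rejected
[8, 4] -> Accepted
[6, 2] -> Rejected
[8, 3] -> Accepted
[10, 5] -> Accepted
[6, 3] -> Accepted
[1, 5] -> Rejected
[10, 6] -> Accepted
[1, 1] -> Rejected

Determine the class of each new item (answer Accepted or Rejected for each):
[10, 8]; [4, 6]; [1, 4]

Accepted, Rejected, Rejected

One predicate separates the groups cleanly: first > second AND sum ≥ 9.
[10, 8]: 10 > 8, 10+8 = 18 — matches, so Accepted.
[4, 6]: 4 < 6, 4+6 = 10 — does not satisfy this, so Rejected.
[1, 4]: 1 < 4, 1+4 = 5 — does not satisfy this, so Rejected.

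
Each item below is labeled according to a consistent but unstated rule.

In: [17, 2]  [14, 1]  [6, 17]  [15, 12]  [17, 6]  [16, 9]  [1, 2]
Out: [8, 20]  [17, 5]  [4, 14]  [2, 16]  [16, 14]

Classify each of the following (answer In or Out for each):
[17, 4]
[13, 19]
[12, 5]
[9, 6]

In, Out, In, In

A rule that fits every label: sum is odd — true of each 'In' example, false of each 'Out' one.
[17, 4]: 17+4 = 21 — fits, so In.
[13, 19]: 13+19 = 32 — doesn't match, so Out.
[12, 5]: 12+5 = 17 — fits, so In.
[9, 6]: 9+6 = 15 — fits, so In.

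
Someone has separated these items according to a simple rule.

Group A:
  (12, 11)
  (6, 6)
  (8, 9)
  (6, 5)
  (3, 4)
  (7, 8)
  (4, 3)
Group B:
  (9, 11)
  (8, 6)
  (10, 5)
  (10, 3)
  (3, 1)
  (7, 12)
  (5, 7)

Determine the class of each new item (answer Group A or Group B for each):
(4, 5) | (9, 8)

Group A, Group A

Every 'Group A' example satisfies: |first − second| ≤ 1. None of the 'Group B' examples do.
(4, 5): Group A (|4−5| = 1).
(9, 8): Group A (|9−8| = 1).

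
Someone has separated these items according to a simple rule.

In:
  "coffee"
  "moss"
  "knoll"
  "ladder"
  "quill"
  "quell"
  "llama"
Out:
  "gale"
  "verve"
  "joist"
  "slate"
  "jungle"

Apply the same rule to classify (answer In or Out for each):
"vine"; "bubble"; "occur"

The pattern is that an item is 'In' exactly when: has a double letter.
Out: "vine", since no doubled letter.
In: "bubble", since 'bb' doubled.
In: "occur", since 'cc' doubled.

Out, In, In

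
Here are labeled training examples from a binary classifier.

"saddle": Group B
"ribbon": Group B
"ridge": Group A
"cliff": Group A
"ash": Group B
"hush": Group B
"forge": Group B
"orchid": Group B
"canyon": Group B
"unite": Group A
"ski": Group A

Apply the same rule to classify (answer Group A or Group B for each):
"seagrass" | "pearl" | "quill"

Group B, Group B, Group A

A rule that fits every label: odd length AND contains 'i' — true of each 'Group A' example, false of each 'Group B' one.
"seagrass" → length 8, no 'i' → Group B. "pearl" → length 5, no 'i' → Group B. "quill" → length 5, has 'i' → Group A.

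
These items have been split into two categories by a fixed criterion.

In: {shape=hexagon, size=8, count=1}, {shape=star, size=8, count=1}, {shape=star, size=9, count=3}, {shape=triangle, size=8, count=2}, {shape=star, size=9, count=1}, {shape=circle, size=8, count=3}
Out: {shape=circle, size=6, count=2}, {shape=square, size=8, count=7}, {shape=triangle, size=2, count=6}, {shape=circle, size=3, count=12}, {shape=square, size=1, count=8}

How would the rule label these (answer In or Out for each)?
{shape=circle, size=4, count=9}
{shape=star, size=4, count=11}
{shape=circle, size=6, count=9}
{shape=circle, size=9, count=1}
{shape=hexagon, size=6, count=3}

All 'In' examples share one property — count ≤ 3 AND size ≥ 8 — and every 'Out' example lacks it.
{shape=circle, size=4, count=9}: count = 9, size = 4 — doesn't match, so Out. {shape=star, size=4, count=11}: count = 11, size = 4 — doesn't match, so Out. {shape=circle, size=6, count=9}: count = 9, size = 6 — doesn't match, so Out. {shape=circle, size=9, count=1}: count = 1, size = 9 — fits, so In. {shape=hexagon, size=6, count=3}: count = 3, size = 6 — doesn't match, so Out.

Out, Out, Out, In, Out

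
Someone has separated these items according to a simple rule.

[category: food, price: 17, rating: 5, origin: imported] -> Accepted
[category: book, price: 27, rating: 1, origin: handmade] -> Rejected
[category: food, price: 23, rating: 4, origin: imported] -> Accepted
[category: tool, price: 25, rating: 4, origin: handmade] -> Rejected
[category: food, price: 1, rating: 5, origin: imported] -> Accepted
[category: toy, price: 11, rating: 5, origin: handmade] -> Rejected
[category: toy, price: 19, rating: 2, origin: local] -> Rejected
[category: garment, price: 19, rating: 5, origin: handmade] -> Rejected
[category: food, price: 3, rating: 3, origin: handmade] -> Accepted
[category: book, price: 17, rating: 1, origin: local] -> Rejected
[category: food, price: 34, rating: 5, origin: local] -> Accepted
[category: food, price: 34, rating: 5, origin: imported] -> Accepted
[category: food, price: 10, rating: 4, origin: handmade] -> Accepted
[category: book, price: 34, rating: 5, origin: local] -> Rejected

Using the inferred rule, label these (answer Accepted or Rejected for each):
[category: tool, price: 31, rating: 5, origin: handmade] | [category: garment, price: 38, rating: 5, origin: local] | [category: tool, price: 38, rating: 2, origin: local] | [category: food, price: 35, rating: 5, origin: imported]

'Accepted' ⟺ category is food.

Rejected, Rejected, Rejected, Accepted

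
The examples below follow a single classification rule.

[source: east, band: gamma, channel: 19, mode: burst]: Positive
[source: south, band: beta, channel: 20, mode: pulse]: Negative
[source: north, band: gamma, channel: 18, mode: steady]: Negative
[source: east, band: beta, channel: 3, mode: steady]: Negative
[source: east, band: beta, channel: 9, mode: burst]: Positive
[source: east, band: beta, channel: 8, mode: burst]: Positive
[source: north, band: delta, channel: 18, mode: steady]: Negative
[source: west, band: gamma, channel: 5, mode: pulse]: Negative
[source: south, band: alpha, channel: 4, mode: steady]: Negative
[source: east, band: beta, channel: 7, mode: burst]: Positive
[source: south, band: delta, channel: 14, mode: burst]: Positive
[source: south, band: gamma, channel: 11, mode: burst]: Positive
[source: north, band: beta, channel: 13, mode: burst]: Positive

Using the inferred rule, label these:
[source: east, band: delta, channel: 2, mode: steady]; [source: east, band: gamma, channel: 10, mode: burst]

The rule appears to be: mode is burst.
[source: east, band: delta, channel: 2, mode: steady]: mode is steady, lacks this property → Negative.
[source: east, band: gamma, channel: 10, mode: burst]: mode is burst, qualifies → Positive.

Negative, Positive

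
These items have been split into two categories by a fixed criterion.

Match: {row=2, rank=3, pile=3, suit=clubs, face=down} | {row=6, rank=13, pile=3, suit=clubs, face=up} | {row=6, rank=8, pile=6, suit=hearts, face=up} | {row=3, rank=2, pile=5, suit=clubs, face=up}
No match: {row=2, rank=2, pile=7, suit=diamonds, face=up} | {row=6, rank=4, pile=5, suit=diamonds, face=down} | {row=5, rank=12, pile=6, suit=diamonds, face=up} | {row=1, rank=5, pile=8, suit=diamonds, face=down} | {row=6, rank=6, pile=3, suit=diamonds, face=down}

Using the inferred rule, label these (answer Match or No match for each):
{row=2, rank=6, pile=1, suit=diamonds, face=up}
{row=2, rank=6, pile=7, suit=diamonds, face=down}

No match, No match

The common property of the 'Match' items is: suit is not diamonds. No 'No match' item has it.
{row=2, rank=6, pile=1, suit=diamonds, face=up}: No match (suit is diamonds). {row=2, rank=6, pile=7, suit=diamonds, face=down}: No match (suit is diamonds).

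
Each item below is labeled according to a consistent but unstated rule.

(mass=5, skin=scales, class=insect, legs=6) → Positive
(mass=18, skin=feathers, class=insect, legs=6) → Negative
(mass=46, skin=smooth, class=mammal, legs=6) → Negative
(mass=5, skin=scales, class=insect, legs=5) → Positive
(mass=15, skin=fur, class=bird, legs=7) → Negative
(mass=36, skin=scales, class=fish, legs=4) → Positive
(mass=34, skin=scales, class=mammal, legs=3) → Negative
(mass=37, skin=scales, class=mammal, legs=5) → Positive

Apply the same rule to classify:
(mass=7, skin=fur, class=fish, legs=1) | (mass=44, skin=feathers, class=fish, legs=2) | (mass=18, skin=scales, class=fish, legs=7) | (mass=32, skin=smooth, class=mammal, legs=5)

Every 'Positive' example satisfies: skin is scales AND legs ≥ 4. None of the 'Negative' examples do.
(mass=7, skin=fur, class=fish, legs=1) → skin is fur, legs = 1 → Negative.
(mass=44, skin=feathers, class=fish, legs=2) → skin is feathers, legs = 2 → Negative.
(mass=18, skin=scales, class=fish, legs=7) → skin is scales, legs = 7 → Positive.
(mass=32, skin=smooth, class=mammal, legs=5) → skin is smooth, legs = 5 → Negative.

Negative, Negative, Positive, Negative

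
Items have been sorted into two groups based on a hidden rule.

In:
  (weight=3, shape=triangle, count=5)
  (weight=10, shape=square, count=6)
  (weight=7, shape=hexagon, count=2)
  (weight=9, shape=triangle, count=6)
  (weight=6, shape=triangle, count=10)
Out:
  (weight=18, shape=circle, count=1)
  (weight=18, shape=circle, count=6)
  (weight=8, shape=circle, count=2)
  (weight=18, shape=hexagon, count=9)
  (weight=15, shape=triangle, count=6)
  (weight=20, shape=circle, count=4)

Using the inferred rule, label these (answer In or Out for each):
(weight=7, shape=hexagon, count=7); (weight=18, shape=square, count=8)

In, Out

Every 'In' example satisfies: weight ≠ 8 AND weight ≤ 10. None of the 'Out' examples do.
(weight=7, shape=hexagon, count=7) — weight = 7, hence In. (weight=18, shape=square, count=8) — weight = 18, hence Out.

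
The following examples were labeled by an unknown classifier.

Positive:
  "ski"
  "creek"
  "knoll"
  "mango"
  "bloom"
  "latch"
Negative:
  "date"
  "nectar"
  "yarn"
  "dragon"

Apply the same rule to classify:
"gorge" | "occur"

Comparing the two groups points to one rule — odd length.
"gorge" → length 5 → Positive.
"occur" → length 5 → Positive.

Positive, Positive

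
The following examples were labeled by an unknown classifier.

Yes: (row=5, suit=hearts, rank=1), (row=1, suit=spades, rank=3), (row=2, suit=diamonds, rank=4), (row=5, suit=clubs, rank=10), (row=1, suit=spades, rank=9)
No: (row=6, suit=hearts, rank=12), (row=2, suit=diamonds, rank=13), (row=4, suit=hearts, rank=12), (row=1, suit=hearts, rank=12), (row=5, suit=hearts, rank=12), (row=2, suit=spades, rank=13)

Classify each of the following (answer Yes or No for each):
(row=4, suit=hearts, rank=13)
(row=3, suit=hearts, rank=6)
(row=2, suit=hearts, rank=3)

The pattern is that an item is 'Yes' exactly when: rank ≤ 10.

No, Yes, Yes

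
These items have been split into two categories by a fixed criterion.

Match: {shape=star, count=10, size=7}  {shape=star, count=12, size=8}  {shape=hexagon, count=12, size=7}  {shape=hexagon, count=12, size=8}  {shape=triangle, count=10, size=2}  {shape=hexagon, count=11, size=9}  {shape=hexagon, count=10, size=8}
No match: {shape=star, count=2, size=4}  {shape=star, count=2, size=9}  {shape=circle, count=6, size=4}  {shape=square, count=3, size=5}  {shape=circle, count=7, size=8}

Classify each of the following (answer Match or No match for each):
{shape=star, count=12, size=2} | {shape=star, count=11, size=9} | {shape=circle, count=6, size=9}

One predicate separates the groups cleanly: count ≥ 10.
Match: {shape=star, count=12, size=2}, since count = 12.
Match: {shape=star, count=11, size=9}, since count = 11.
No match: {shape=circle, count=6, size=9}, since count = 6.

Match, Match, No match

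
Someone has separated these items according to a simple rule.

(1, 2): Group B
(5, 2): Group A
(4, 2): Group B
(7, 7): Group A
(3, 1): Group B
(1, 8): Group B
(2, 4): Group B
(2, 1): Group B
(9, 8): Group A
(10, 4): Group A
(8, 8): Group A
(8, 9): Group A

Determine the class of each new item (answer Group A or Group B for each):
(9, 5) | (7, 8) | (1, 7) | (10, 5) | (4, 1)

A rule that fits every label: first ≥ 5 — true of each 'Group A' example, false of each 'Group B' one.
(9, 5): Group A (first 9).
(7, 8): Group A (first 7).
(1, 7): Group B (first 1).
(10, 5): Group A (first 10).
(4, 1): Group B (first 4).

Group A, Group A, Group B, Group A, Group B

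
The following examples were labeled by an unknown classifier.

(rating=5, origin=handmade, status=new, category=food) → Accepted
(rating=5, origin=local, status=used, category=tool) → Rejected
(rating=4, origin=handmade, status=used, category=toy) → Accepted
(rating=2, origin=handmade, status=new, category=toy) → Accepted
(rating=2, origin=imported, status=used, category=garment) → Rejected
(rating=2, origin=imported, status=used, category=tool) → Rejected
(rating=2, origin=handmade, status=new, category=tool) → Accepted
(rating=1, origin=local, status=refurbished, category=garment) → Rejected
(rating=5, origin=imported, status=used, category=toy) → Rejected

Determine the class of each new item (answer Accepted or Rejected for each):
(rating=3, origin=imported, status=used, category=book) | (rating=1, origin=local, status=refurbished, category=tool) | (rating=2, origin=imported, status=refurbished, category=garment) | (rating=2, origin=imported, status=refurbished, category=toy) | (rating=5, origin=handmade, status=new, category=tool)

Every 'Accepted' example satisfies: origin is handmade. None of the 'Rejected' examples do.

Rejected, Rejected, Rejected, Rejected, Accepted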